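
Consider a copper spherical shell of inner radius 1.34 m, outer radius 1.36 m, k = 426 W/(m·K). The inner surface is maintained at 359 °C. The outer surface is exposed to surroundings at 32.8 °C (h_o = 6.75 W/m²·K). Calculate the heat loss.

Q = 51.2 kW

Series thermal resistances, inner to outer:
  R_copper = (1/1.34 − 1/1.36)/(4πk) = 0.01097/(4π·426) = 2.050×10^-6 K/W
  R_conv,out = 1/(4πr²h) = 1/(4π·1.36²·6.75) = 0.006374 K/W
ΣR = 2.050×10^-6 + 0.006374 = 0.006376 K/W
Q = ΔT/ΣR = (359 °C − 32.8 °C)/0.006376 = 51200 W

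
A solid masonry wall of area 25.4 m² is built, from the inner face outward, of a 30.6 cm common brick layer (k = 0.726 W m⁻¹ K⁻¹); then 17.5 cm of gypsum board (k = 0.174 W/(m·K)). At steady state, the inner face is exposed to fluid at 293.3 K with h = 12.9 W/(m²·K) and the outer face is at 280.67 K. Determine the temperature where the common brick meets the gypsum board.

T = 289.1 K

Resistance network (inner→outer):
  R_conv,in = 1/(hA) = 1/(12.9·25.4) = 0.003052 K/W
  R_common brick = L/(kA) = 0.306/(0.726·25.4) = 0.01659 K/W
  R_gypsum board = L/(kA) = 0.175/(0.174·25.4) = 0.03960 K/W
ΣR = 0.003052 + 0.01659 + 0.03960 = 0.05924 K/W
Q = ΔT/ΣR = (293.3 K − 280.67 K)/0.05924 = 213.2 W
From the inner boundary to the common brick/gypsum board interface, ΣR_partial = 0.01964 K/W.
T_interface = T_in − Q·ΣR_partial = 293.3 K − (213.2)(0.01964) = 289.1 K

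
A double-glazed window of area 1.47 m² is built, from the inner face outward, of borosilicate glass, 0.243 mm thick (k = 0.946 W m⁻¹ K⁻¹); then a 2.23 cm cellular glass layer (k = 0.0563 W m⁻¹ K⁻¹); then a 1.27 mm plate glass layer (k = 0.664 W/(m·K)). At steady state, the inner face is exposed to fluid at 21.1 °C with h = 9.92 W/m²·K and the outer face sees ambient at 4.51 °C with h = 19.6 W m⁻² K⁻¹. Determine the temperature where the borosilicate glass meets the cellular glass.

Resistance network (inner→outer):
  R_conv,in = 1/(hA) = 1/(9.92·1.47) = 0.06858 K/W
  R_borosilicate glass = L/(kA) = 2.43×10^-4/(0.946·1.47) = 1.747×10^-4 K/W
  R_cellular glass = L/(kA) = 0.0223/(0.0563·1.47) = 0.2695 K/W
  R_plate glass = L/(kA) = 0.00127/(0.664·1.47) = 0.001301 K/W
  R_conv,out = 1/(hA) = 1/(19.6·1.47) = 0.03471 K/W
ΣR = 0.06858 + 1.747×10^-4 + 0.2695 + 0.001301 + 0.03471 = 0.3743 K/W
Q = ΔT/ΣR = (21.1 °C − 4.51 °C)/0.3743 = 44.32 W
From the inner boundary to the borosilicate glass/cellular glass interface, ΣR_partial = 0.06875 K/W.
T_interface = T_in − Q·ΣR_partial = 21.1 °C − (44.32)(0.06875) = 18.1 °C

T = 18.1 °C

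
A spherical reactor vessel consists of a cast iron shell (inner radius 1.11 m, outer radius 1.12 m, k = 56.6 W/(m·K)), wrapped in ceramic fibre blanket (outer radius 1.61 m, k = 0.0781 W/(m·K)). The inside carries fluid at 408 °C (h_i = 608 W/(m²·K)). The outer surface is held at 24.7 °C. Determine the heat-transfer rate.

Q = 1380 W

Resistance network (inner→outer):
  R_conv,in = 1/(4πr²h) = 1/(4π·1.11²·608) = 1.062×10^-4 K/W
  R_cast iron = (1/1.11 − 1/1.12)/(4πk) = 0.008044/(4π·56.6) = 1.131×10^-5 K/W
  R_ceramic fibre blanket = (1/1.12 − 1/1.61)/(4πk) = 0.2717/(4π·0.0781) = 0.2769 K/W
ΣR = 1.062×10^-4 + 1.131×10^-5 + 0.2769 = 0.2770 K/W
Q = ΔT/ΣR = (408 °C − 24.7 °C)/0.2770 = 1380 W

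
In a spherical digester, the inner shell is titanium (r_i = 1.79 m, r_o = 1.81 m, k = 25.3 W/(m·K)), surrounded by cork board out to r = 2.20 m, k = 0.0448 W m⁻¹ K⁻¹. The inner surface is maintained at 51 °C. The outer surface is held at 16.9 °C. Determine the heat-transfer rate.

Q = 196 W

Series thermal resistances, inner to outer:
  R_titanium = (1/1.79 − 1/1.81)/(4πk) = 0.006173/(4π·25.3) = 1.942×10^-5 K/W
  R_cork board = (1/1.81 − 1/2.20)/(4πk) = 0.09794/(4π·0.0448) = 0.1740 K/W
ΣR = 1.942×10^-5 + 0.1740 = 0.1740 K/W
Q = ΔT/ΣR = (51 °C − 16.9 °C)/0.1740 = 196 W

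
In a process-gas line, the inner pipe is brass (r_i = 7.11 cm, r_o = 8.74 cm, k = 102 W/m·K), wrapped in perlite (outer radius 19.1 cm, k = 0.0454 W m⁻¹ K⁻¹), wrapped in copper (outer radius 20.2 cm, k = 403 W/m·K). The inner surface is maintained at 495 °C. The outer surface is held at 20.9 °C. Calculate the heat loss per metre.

Series thermal resistances, inner to outer:
  R'_brass = ln(0.0874/0.0711)/(2πk) = 0.2064/(2π·102) = 3.221×10^-4 m·K/W
  R'_perlite = ln(0.191/0.0874)/(2πk) = 0.7818/(2π·0.0454) = 2.741 m·K/W
  R'_copper = ln(0.202/0.191)/(2πk) = 0.05599/(2π·403) = 2.211×10^-5 m·K/W
ΣR = 3.221×10^-4 + 2.741 + 2.211×10^-5 = 2.741 m·K/W
Q' = ΔT/ΣR = (495 °C − 20.9 °C)/2.741 = 173 W/m

Q' = 173 W/m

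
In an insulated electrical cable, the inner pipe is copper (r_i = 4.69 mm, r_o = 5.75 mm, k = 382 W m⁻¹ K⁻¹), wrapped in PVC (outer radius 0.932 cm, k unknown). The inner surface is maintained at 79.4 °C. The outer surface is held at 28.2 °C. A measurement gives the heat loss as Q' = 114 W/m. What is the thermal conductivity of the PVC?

k = 0.171 W/m·K

ΣR = ΔT/Q' = |79.4 − 28.2|/114 = 0.4491 m·K/W
Known resistances:
  R'_copper = ln(0.00575/0.00469)/(2πk) = 0.2038/(2π·382) = 8.490×10^-5 m·K/W
R_PVC = ΣR − ΣR_known = 0.4491 − 8.490×10^-5 = 0.4490 m·K/W
ln(r₂/r₁)/(2πk) = 0.4490 ⇒ k = 0.4830/(2π·0.4490) = 0.171 W/m·K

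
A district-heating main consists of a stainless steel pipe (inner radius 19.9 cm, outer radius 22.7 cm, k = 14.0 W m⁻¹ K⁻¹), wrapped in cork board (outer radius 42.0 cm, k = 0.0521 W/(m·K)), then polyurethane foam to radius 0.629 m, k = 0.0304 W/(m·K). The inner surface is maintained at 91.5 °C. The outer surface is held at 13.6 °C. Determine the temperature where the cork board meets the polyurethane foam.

T = 54.8 °C

Treat each layer as a resistance in series:
  R'_stainless steel = ln(0.227/0.199)/(2πk) = 0.1316/(2π·14.0) = 0.001497 m·K/W
  R'_cork board = ln(0.420/0.227)/(2πk) = 0.6153/(2π·0.0521) = 1.880 m·K/W
  R'_polyurethane foam = ln(0.629/0.420)/(2πk) = 0.4039/(2π·0.0304) = 2.114 m·K/W
ΣR = 0.001497 + 1.880 + 2.114 = 3.995 m·K/W
Q' = ΔT/ΣR = (91.5 °C − 13.6 °C)/3.995 = 19.50 W/m
From the inner boundary to the cork board/polyurethane foam interface, ΣR_partial = 1.881 m·K/W.
T_interface = T_in − Q'·ΣR_partial = 91.5 °C − (19.50)(1.881) = 54.8 °C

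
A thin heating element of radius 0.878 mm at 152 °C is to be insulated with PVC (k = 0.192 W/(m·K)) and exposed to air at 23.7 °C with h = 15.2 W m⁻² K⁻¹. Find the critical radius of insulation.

r_cr = 1.26 cm

For a cylinder, r_cr = k_ins/h = 0.192/15.2 = 0.0126 m = 1.26 cm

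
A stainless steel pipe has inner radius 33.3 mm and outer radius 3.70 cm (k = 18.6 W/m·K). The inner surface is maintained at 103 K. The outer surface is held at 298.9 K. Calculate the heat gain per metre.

Q' = 2πk·ΔT/ln(r₂/r₁) = 2π × 18.6 × 195.9 / ln(0.0370/0.0333) = 2.17×10^5 W/m

Q' = 217 kW/m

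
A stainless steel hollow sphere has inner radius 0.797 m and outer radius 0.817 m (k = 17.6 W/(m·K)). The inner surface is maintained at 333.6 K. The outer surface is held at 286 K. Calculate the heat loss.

Q = 343 kW

Q = 4πk·ΔT/(1/r₁ − 1/r₂) = 4π × 17.6 × 47.6 / (1/0.797 − 1/0.817) = 3.43×10^5 W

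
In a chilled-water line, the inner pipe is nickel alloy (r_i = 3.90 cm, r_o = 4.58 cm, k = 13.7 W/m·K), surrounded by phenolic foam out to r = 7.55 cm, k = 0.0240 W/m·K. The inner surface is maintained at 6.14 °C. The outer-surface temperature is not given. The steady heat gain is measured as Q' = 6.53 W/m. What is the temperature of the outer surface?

T_out = 27.8 °C

Series resistances:
  R'_nickel alloy = ln(0.0458/0.0390)/(2πk) = 0.1607/(2π·13.7) = 0.001867 m·K/W
  R'_phenolic foam = ln(0.0755/0.0458)/(2πk) = 0.4998/(2π·0.0240) = 3.315 m·K/W
ΣR = 3.317 m·K/W
ΔT = Q'·ΣR = 6.53 × 3.317 = 21.66 K
Heat flows inward, so T_out = T_in + ΔT = 6.14 + 21.66 = 27.8 °C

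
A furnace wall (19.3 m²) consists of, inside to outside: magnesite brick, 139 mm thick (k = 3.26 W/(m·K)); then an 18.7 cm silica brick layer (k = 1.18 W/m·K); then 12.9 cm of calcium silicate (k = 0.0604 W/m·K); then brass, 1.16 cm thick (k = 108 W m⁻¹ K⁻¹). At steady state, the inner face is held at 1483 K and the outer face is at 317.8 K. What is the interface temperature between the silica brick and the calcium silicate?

Series thermal resistances, inner to outer:
  R_magnesite brick = L/(kA) = 0.139/(3.26·19.3) = 0.002209 K/W
  R_silica brick = L/(kA) = 0.187/(1.18·19.3) = 0.008211 K/W
  R_calcium silicate = L/(kA) = 0.129/(0.0604·19.3) = 0.1107 K/W
  R_brass = L/(kA) = 0.0116/(108·19.3) = 5.565×10^-6 K/W
ΣR = 0.002209 + 0.008211 + 0.1107 + 5.565×10^-6 = 0.1211 K/W
Q = ΔT/ΣR = (1483 K − 317.8 K)/0.1211 = 9622 W
From the inner boundary to the silica brick/calcium silicate interface, ΣR_partial = 0.01042 K/W.
T_interface = T_in − Q·ΣR_partial = 1483 K − (9622)(0.01042) = 1383 K

T = 1383 K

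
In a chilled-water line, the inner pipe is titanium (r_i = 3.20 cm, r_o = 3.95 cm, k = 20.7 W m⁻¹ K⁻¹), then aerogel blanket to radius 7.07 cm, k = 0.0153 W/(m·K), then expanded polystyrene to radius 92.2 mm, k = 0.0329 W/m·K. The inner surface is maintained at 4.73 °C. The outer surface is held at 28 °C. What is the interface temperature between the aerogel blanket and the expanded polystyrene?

Series thermal resistances, inner to outer:
  R'_titanium = ln(0.0395/0.0320)/(2πk) = 0.2106/(2π·20.7) = 0.001619 m·K/W
  R'_aerogel blanket = ln(0.0707/0.0395)/(2πk) = 0.5821/(2π·0.0153) = 6.056 m·K/W
  R'_expanded polystyrene = ln(0.0922/0.0707)/(2πk) = 0.2655/(2π·0.0329) = 1.284 m·K/W
ΣR = 0.001619 + 6.056 + 1.284 = 7.342 m·K/W
Q' = ΔT/ΣR = (4.73 °C − 28 °C)/7.342 = -3.169 W/m
From the inner boundary to the aerogel blanket/expanded polystyrene interface, ΣR_partial = 6.058 m·K/W.
T_interface = T_in − Q'·ΣR_partial = 4.73 °C − (-3.169)(6.058) = 23.9 °C

T = 23.9 °C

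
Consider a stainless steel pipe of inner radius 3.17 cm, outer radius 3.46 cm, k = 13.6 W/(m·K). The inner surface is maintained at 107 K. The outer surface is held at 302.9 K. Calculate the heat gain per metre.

Q' = 191 kW/m

Q' = 2πk·ΔT/ln(r₂/r₁) = 2π × 13.6 × 195.9 / ln(0.0346/0.0317) = 1.91×10^5 W/m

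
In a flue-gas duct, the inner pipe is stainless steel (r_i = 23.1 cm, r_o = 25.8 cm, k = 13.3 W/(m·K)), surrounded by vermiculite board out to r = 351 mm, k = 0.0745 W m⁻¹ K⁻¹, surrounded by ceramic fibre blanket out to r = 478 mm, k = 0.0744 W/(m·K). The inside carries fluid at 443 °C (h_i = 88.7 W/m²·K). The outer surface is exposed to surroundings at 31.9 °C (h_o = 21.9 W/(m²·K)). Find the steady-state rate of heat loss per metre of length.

Treat each layer as a resistance in series:
  R'_conv,in = 1/(2πr h) = 1/(2π·0.231·88.7) = 0.007768 m·K/W
  R'_stainless steel = ln(0.258/0.231)/(2πk) = 0.1105/(2π·13.3) = 0.001323 m·K/W
  R'_vermiculite board = ln(0.351/0.258)/(2πk) = 0.3078/(2π·0.0745) = 0.6576 m·K/W
  R'_ceramic fibre blanket = ln(0.478/0.351)/(2πk) = 0.3088/(2π·0.0744) = 0.6606 m·K/W
  R'_conv,out = 1/(2πr h) = 1/(2π·0.478·21.9) = 0.01520 m·K/W
ΣR = 0.007768 + 0.001323 + 0.6576 + 0.6606 + 0.01520 = 1.342 m·K/W
Q' = ΔT/ΣR = (443 °C − 31.9 °C)/1.342 = 306 W/m

Q' = 306 W/m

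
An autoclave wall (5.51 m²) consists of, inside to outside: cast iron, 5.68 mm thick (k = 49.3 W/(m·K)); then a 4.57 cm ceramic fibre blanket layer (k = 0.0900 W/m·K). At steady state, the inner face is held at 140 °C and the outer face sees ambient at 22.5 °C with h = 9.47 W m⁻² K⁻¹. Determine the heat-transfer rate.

Q = 1060 W

Treat each layer as a resistance in series:
  R_cast iron = L/(kA) = 0.00568/(49.3·5.51) = 2.091×10^-5 K/W
  R_ceramic fibre blanket = L/(kA) = 0.0457/(0.0900·5.51) = 0.09216 K/W
  R_conv,out = 1/(hA) = 1/(9.47·5.51) = 0.01916 K/W
ΣR = 2.091×10^-5 + 0.09216 + 0.01916 = 0.1113 K/W
Q = ΔT/ΣR = (140 °C − 22.5 °C)/0.1113 = 1060 W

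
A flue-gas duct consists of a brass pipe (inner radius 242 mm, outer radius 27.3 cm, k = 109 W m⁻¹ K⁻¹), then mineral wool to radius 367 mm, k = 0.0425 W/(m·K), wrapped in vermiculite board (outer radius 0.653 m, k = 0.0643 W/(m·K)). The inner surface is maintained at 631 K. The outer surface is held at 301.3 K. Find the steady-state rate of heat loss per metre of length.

Resistance network (inner→outer):
  R'_brass = ln(0.273/0.242)/(2πk) = 0.1205/(2π·109) = 1.760×10^-4 m·K/W
  R'_mineral wool = ln(0.367/0.273)/(2πk) = 0.2959/(2π·0.0425) = 1.108 m·K/W
  R'_vermiculite board = ln(0.653/0.367)/(2πk) = 0.5762/(2π·0.0643) = 1.426 m·K/W
ΣR = 1.760×10^-4 + 1.108 + 1.426 = 2.534 m·K/W
Q' = ΔT/ΣR = (631 K − 301.3 K)/2.534 = 130 W/m

Q' = 130 W/m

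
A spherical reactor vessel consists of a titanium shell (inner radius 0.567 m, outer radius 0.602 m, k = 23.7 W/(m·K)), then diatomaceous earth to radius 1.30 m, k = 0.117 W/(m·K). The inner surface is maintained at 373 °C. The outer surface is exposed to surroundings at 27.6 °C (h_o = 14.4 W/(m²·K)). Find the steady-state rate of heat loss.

Q = 566 W

Resistance network (inner→outer):
  R_titanium = (1/0.567 − 1/0.602)/(4πk) = 0.1025/(4π·23.7) = 3.443×10^-4 K/W
  R_diatomaceous earth = (1/0.602 − 1/1.30)/(4πk) = 0.8919/(4π·0.117) = 0.6066 K/W
  R_conv,out = 1/(4πr²h) = 1/(4π·1.30²·14.4) = 0.003270 K/W
ΣR = 3.443×10^-4 + 0.6066 + 0.003270 = 0.6102 K/W
Q = ΔT/ΣR = (373 °C − 27.6 °C)/0.6102 = 566 W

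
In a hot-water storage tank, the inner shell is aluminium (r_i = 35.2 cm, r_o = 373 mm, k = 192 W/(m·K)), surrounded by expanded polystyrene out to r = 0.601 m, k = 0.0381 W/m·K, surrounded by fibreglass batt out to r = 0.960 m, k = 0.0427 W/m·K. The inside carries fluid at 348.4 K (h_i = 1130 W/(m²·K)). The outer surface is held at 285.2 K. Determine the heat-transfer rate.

Treat each layer as a resistance in series:
  R_conv,in = 1/(4πr²h) = 1/(4π·0.352²·1130) = 5.684×10^-4 K/W
  R_aluminium = (1/0.352 − 1/0.373)/(4πk) = 0.1599/(4π·192) = 6.629×10^-5 K/W
  R_expanded polystyrene = (1/0.373 − 1/0.601)/(4πk) = 1.017/(4π·0.0381) = 2.124 K/W
  R_fibreglass batt = (1/0.601 − 1/0.960)/(4πk) = 0.6222/(4π·0.0427) = 1.160 K/W
ΣR = 5.684×10^-4 + 6.629×10^-5 + 2.124 + 1.160 = 3.285 K/W
Q = ΔT/ΣR = (348.4 K − 285.2 K)/3.285 = 19.2 W

Q = 19.2 W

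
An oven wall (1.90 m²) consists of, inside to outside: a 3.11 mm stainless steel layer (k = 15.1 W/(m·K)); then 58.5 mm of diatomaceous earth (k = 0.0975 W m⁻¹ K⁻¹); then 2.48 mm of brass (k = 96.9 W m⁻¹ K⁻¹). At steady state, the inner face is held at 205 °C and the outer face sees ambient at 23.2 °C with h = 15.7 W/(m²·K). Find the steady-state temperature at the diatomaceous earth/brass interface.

Resistance network (inner→outer):
  R_stainless steel = L/(kA) = 0.00311/(15.1·1.90) = 1.084×10^-4 K/W
  R_diatomaceous earth = L/(kA) = 0.0585/(0.0975·1.90) = 0.3158 K/W
  R_brass = L/(kA) = 0.00248/(96.9·1.90) = 1.347×10^-5 K/W
  R_conv,out = 1/(hA) = 1/(15.7·1.90) = 0.03352 K/W
ΣR = 1.084×10^-4 + 0.3158 + 1.347×10^-5 + 0.03352 = 0.3494 K/W
Q = ΔT/ΣR = (205 °C − 23.2 °C)/0.3494 = 520.3 W
From the inner boundary to the diatomaceous earth/brass interface, ΣR_partial = 0.3159 K/W.
T_interface = T_in − Q·ΣR_partial = 205 °C − (520.3)(0.3159) = 40.6 °C

T = 40.6 °C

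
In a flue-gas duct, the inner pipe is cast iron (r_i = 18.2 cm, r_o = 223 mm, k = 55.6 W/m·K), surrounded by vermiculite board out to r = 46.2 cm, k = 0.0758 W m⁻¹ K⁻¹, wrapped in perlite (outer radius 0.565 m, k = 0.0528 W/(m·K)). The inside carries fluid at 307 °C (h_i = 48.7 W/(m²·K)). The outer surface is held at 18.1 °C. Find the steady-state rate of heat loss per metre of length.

Q' = 134 W/m

Treat each layer as a resistance in series:
  R'_conv,in = 1/(2πr h) = 1/(2π·0.182·48.7) = 0.01796 m·K/W
  R'_cast iron = ln(0.223/0.182)/(2πk) = 0.2032/(2π·55.6) = 5.816×10^-4 m·K/W
  R'_vermiculite board = ln(0.462/0.223)/(2πk) = 0.7284/(2π·0.0758) = 1.529 m·K/W
  R'_perlite = ln(0.565/0.462)/(2πk) = 0.2013/(2π·0.0528) = 0.6067 m·K/W
ΣR = 0.01796 + 5.816×10^-4 + 1.529 + 0.6067 = 2.154 m·K/W
Q' = ΔT/ΣR = (307 °C − 18.1 °C)/2.154 = 134 W/m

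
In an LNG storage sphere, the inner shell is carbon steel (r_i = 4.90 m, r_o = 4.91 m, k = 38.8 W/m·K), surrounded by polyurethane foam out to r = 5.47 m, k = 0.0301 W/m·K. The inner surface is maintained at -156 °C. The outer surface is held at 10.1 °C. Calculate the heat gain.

Series thermal resistances, inner to outer:
  R_carbon steel = (1/4.90 − 1/4.91)/(4πk) = 4.156×10^-4/(4π·38.8) = 8.525×10^-7 K/W
  R_polyurethane foam = (1/4.91 − 1/5.47)/(4πk) = 0.02085/(4π·0.0301) = 0.05512 K/W
ΣR = 8.525×10^-7 + 0.05512 = 0.05512 K/W
Q = ΔT/ΣR = (-156 °C − 10.1 °C)/0.05512 = -3010 W
(Negative Q ⇒ heat flows inward; heat gain = 3010 W.)

Q = 3010 W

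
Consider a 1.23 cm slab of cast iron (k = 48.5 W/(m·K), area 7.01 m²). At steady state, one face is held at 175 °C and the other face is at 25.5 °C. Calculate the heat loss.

Q = 4130 kW

Q = kA·ΔT/L = 48.5 × 7.01 × |175 °C − 25.5 °C| / 0.0123 = 4.13×10^6 W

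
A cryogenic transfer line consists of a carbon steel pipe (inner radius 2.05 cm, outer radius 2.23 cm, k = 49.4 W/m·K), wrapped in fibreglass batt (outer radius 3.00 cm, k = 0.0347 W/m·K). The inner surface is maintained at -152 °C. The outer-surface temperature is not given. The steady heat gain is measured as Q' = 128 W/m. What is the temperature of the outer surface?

T_out = 22.2 °C

Series resistances:
  R'_carbon steel = ln(0.0223/0.0205)/(2πk) = 0.08416/(2π·49.4) = 2.711×10^-4 m·K/W
  R'_fibreglass batt = ln(0.0300/0.0223)/(2πk) = 0.2966/(2π·0.0347) = 1.360 m·K/W
ΣR = 1.361 m·K/W
ΔT = Q'·ΣR = 128 × 1.361 = 174.2 K
Heat flows inward, so T_out = T_in + ΔT = -152 + 174.2 = 22.2 °C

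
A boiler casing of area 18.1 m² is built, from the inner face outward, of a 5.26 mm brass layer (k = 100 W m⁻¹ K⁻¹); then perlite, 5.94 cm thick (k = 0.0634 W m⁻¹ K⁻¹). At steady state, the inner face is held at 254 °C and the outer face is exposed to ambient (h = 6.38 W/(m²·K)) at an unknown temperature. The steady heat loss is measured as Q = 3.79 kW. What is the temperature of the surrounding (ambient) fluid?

Sum the resistances:
  R_brass = L/(kA) = 0.00526/(100·18.1) = 2.906×10^-6 K/W
  R_perlite = L/(kA) = 0.0594/(0.0634·18.1) = 0.05176 K/W
  R_conv,out = 1/(hA) = 1/(6.38·18.1) = 0.008660 K/W
ΣR = 0.06043 K/W
ΔT = Q·ΣR = 3790 × 0.06043 = 229.0 K
Heat flows outward, so T_out = T_in − ΔT = 254 − 229.0 = 25.0 °C

T_out = 25.0 °C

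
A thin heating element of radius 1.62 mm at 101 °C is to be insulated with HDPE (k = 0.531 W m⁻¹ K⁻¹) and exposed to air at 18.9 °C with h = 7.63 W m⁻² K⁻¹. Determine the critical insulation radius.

r_cr = 6.96 cm

For a cylinder, r_cr = k_ins/h = 0.531/7.63 = 0.0696 m = 6.96 cm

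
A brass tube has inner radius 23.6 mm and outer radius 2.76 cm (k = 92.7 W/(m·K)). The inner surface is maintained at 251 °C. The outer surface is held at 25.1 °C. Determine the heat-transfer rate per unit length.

Q' = 2πk·ΔT/ln(r₂/r₁) = 2π × 92.7 × 225.9 / ln(0.0276/0.0236) = 8.40×10^5 W/m

Q' = 840 kW/m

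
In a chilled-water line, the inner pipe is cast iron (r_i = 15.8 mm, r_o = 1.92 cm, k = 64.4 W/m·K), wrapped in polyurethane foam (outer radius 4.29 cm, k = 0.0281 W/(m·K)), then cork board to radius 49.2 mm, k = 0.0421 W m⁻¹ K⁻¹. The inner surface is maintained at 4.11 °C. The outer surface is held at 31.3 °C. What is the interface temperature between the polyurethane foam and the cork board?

Series thermal resistances, inner to outer:
  R'_cast iron = ln(0.0192/0.0158)/(2πk) = 0.1949/(2π·64.4) = 4.817×10^-4 m·K/W
  R'_polyurethane foam = ln(0.0429/0.0192)/(2πk) = 0.8040/(2π·0.0281) = 4.554 m·K/W
  R'_cork board = ln(0.0492/0.0429)/(2πk) = 0.1370/(2π·0.0421) = 0.5180 m·K/W
ΣR = 4.817×10^-4 + 4.554 + 0.5180 = 5.072 m·K/W
Q' = ΔT/ΣR = (4.11 °C − 31.3 °C)/5.072 = -5.361 W/m
From the inner boundary to the polyurethane foam/cork board interface, ΣR_partial = 4.554 m·K/W.
T_interface = T_in − Q'·ΣR_partial = 4.11 °C − (-5.361)(4.554) = 28.5 °C

T = 28.5 °C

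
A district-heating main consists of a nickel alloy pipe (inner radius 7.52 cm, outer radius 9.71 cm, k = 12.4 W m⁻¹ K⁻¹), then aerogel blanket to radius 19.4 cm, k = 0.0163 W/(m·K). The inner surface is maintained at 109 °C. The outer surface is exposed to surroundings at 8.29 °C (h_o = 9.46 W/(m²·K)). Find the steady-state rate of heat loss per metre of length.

Q' = 14.7 W/m

Resistance network (inner→outer):
  R'_nickel alloy = ln(0.0971/0.0752)/(2πk) = 0.2556/(2π·12.4) = 0.003281 m·K/W
  R'_aerogel blanket = ln(0.194/0.0971)/(2πk) = 0.6921/(2π·0.0163) = 6.758 m·K/W
  R'_conv,out = 1/(2πr h) = 1/(2π·0.194·9.46) = 0.08672 m·K/W
ΣR = 0.003281 + 6.758 + 0.08672 = 6.848 m·K/W
Q' = ΔT/ΣR = (109 °C − 8.29 °C)/6.848 = 14.7 W/m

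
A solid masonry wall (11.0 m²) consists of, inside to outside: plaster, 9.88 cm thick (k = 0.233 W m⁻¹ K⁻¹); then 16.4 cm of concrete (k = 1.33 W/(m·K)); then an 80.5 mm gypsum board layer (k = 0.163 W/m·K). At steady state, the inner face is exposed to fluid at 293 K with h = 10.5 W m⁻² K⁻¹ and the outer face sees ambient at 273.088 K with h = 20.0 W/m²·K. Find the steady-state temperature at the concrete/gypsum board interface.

Treat each layer as a resistance in series:
  R_conv,in = 1/(hA) = 1/(10.5·11.0) = 0.008658 K/W
  R_plaster = L/(kA) = 0.0988/(0.233·11.0) = 0.03855 K/W
  R_concrete = L/(kA) = 0.164/(1.33·11.0) = 0.01121 K/W
  R_gypsum board = L/(kA) = 0.0805/(0.163·11.0) = 0.04490 K/W
  R_conv,out = 1/(hA) = 1/(20.0·11.0) = 0.004545 K/W
ΣR = 0.008658 + 0.03855 + 0.01121 + 0.04490 + 0.004545 = 0.1079 K/W
Q = ΔT/ΣR = (293 K − 273.088 K)/0.1079 = 184.5 W
From the inner boundary to the concrete/gypsum board interface, ΣR_partial = 0.05842 K/W.
T_interface = T_in − Q·ΣR_partial = 293 K − (184.5)(0.05842) = 282.22 K

T = 282.22 K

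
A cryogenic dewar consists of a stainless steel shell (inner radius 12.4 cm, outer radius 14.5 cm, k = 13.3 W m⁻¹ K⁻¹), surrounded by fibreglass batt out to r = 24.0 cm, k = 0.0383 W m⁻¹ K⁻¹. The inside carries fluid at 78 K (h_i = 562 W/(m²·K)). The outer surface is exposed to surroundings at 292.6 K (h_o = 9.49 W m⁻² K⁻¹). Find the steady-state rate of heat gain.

Q = 36.8 W

Series thermal resistances, inner to outer:
  R_conv,in = 1/(4πr²h) = 1/(4π·0.124²·562) = 0.009209 K/W
  R_stainless steel = (1/0.124 − 1/0.145)/(4πk) = 1.168/(4π·13.3) = 0.006988 K/W
  R_fibreglass batt = (1/0.145 − 1/0.240)/(4πk) = 2.730/(4π·0.0383) = 5.672 K/W
  R_conv,out = 1/(4πr²h) = 1/(4π·0.240²·9.49) = 0.1456 K/W
ΣR = 0.009209 + 0.006988 + 5.672 + 0.1456 = 5.834 K/W
Q = ΔT/ΣR = (78 K − 292.6 K)/5.834 = -36.8 W
(Negative Q ⇒ heat flows inward; heat gain = 36.8 W.)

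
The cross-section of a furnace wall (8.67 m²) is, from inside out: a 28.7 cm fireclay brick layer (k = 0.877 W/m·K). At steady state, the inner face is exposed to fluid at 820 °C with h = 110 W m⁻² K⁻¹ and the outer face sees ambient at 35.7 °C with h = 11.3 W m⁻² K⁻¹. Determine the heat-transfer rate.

Q = 16000 W

Treat each layer as a resistance in series:
  R_conv,in = 1/(hA) = 1/(110·8.67) = 0.001049 K/W
  R_fireclay brick = L/(kA) = 0.287/(0.877·8.67) = 0.03775 K/W
  R_conv,out = 1/(hA) = 1/(11.3·8.67) = 0.01021 K/W
ΣR = 0.001049 + 0.03775 + 0.01021 = 0.04901 K/W
Q = ΔT/ΣR = (820 °C − 35.7 °C)/0.04901 = 16000 W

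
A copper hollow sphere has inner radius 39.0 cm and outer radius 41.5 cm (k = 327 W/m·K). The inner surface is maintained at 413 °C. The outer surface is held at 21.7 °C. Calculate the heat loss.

Q = 4πk·ΔT/(1/r₁ − 1/r₂) = 4π × 327 × 391.3 / (1/0.390 − 1/0.415) = 1.04×10^7 W

Q = 10400 kW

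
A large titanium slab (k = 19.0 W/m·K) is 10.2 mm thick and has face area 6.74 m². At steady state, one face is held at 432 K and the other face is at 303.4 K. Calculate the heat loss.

Q = 1610 kW

Q = kA·ΔT/L = 19.0 × 6.74 × |432 K − 303.4 K| / 0.0102 = 1.61×10^6 W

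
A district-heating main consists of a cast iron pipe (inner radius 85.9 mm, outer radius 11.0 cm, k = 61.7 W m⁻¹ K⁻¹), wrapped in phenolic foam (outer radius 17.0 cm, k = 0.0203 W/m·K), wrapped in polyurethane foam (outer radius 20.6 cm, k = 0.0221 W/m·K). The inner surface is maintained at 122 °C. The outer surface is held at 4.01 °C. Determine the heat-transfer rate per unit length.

Q' = 24.6 W/m

Series thermal resistances, inner to outer:
  R'_cast iron = ln(0.110/0.0859)/(2πk) = 0.2473/(2π·61.7) = 6.379×10^-4 m·K/W
  R'_phenolic foam = ln(0.170/0.110)/(2πk) = 0.4353/(2π·0.0203) = 3.413 m·K/W
  R'_polyurethane foam = ln(0.206/0.170)/(2πk) = 0.1921/(2π·0.0221) = 1.383 m·K/W
ΣR = 6.379×10^-4 + 3.413 + 1.383 = 4.797 m·K/W
Q' = ΔT/ΣR = (122 °C − 4.01 °C)/4.797 = 24.6 W/m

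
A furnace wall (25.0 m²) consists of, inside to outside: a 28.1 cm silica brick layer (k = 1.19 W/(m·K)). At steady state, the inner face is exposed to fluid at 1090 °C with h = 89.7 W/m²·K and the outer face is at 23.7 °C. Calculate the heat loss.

Q = 108 kW

Series thermal resistances, inner to outer:
  R_conv,in = 1/(hA) = 1/(89.7·25.0) = 4.459×10^-4 K/W
  R_silica brick = L/(kA) = 0.281/(1.19·25.0) = 0.009445 K/W
ΣR = 4.459×10^-4 + 0.009445 = 0.009891 K/W
Q = ΔT/ΣR = (1090 °C − 23.7 °C)/0.009891 = 1.08×10^5 W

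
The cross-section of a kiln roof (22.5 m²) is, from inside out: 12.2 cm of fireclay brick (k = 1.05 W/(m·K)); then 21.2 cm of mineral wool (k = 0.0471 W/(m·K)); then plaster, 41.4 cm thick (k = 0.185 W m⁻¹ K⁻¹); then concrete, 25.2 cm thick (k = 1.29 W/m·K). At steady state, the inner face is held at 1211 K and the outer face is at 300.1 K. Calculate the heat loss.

Treat each layer as a resistance in series:
  R_fireclay brick = L/(kA) = 0.122/(1.05·22.5) = 0.005164 K/W
  R_mineral wool = L/(kA) = 0.212/(0.0471·22.5) = 0.2000 K/W
  R_plaster = L/(kA) = 0.414/(0.185·22.5) = 0.09946 K/W
  R_concrete = L/(kA) = 0.252/(1.29·22.5) = 0.008682 K/W
ΣR = 0.005164 + 0.2000 + 0.09946 + 0.008682 = 0.3133 K/W
Q = ΔT/ΣR = (1211 K − 300.1 K)/0.3133 = 2910 W

Q = 2.91 kW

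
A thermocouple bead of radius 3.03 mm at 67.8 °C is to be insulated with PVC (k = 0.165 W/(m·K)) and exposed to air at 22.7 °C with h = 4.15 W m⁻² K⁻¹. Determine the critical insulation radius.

For a sphere, r_cr = 2k_ins/h = 2·0.165/4.15 = 0.0795 m = 7.95 cm

r_cr = 7.95 cm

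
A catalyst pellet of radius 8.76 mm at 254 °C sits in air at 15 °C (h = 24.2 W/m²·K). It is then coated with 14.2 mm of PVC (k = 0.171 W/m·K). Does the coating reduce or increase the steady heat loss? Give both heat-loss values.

increases: 5.58 → 6.11 W

Critical radius for a sphere: r_cr = 2k/h = 0.0141 m = 1.41 cm.
Outer radius after coating: r₂ = 0.00876 + 0.0142 = 0.02296 m.
r₁ < r_cr < r₂: heat loss rises to a maximum at r_cr then falls. Whether the coating helps depends on whether Q(r₂) has dropped back below Q(r₁).
Bare: R = 1/(4πr₁²h) = 42.85 K/W; Q = 239/42.85 = 5.58 W.
Coated: R = R_cond + R_conv = 39.09 K/W; Q = 239/39.09 = 6.11 W.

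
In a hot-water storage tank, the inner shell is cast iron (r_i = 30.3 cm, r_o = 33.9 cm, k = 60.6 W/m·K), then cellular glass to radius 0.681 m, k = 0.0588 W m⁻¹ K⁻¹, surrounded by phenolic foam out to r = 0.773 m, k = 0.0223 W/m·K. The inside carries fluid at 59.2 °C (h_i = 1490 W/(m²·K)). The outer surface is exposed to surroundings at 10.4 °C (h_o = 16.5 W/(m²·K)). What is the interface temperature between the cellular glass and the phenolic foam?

Treat each layer as a resistance in series:
  R_conv,in = 1/(4πr²h) = 1/(4π·0.303²·1490) = 5.817×10^-4 K/W
  R_cast iron = (1/0.303 − 1/0.339)/(4πk) = 0.3505/(4π·60.6) = 4.602×10^-4 K/W
  R_cellular glass = (1/0.339 − 1/0.681)/(4πk) = 1.481/(4π·0.0588) = 2.005 K/W
  R_phenolic foam = (1/0.681 − 1/0.773)/(4πk) = 0.1748/(4π·0.0223) = 0.6237 K/W
  R_conv,out = 1/(4πr²h) = 1/(4π·0.773²·16.5) = 0.008071 K/W
ΣR = 5.817×10^-4 + 4.602×10^-4 + 2.005 + 0.6237 + 0.008071 = 2.638 K/W
Q = ΔT/ΣR = (59.2 °C − 10.4 °C)/2.638 = 18.50 W
From the inner boundary to the cellular glass/phenolic foam interface, ΣR_partial = 2.006 K/W.
T_interface = T_in − Q·ΣR_partial = 59.2 °C − (18.50)(2.006) = 22.1 °C

T = 22.1 °C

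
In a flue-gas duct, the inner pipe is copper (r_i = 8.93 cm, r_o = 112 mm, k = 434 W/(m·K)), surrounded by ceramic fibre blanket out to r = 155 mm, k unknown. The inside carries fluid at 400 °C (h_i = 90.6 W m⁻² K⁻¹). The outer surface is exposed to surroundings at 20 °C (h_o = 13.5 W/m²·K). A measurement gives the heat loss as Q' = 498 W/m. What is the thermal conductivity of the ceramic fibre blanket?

k = 0.0775 W/m·K

ΣR = ΔT/Q' = |400 − 20|/498 = 0.7631 m·K/W
Known resistances:
  R'_conv,in = 1/(2πr h) = 1/(2π·0.0893·90.6) = 0.01967 m·K/W
  R'_copper = ln(0.112/0.0893)/(2πk) = 0.2265/(2π·434) = 8.306×10^-5 m·K/W
  R'_conv,out = 1/(2πr h) = 1/(2π·0.155·13.5) = 0.07606 m·K/W
R_ceramic fibre blanket = ΣR − ΣR_known = 0.7631 − 0.09581 = 0.6673 m·K/W
ln(r₂/r₁)/(2πk) = 0.6673 ⇒ k = 0.3249/(2π·0.6673) = 0.0775 W/m·K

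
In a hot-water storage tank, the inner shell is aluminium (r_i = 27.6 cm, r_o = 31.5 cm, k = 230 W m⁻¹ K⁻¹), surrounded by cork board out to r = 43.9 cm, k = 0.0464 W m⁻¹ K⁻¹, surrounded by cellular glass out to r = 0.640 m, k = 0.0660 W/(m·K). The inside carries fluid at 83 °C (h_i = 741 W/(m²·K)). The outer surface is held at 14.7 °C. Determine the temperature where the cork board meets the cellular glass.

T = 39.2 °C

Series thermal resistances, inner to outer:
  R_conv,in = 1/(4πr²h) = 1/(4π·0.276²·741) = 0.001410 K/W
  R_aluminium = (1/0.276 − 1/0.315)/(4πk) = 0.4486/(4π·230) = 1.552×10^-4 K/W
  R_cork board = (1/0.315 − 1/0.439)/(4πk) = 0.8967/(4π·0.0464) = 1.538 K/W
  R_cellular glass = (1/0.439 − 1/0.640)/(4πk) = 0.7154/(4π·0.0660) = 0.8626 K/W
ΣR = 0.001410 + 1.552×10^-4 + 1.538 + 0.8626 = 2.402 K/W
Q = ΔT/ΣR = (83 °C − 14.7 °C)/2.402 = 28.43 W
From the inner boundary to the cork board/cellular glass interface, ΣR_partial = 1.540 K/W.
T_interface = T_in − Q·ΣR_partial = 83 °C − (28.43)(1.540) = 39.2 °C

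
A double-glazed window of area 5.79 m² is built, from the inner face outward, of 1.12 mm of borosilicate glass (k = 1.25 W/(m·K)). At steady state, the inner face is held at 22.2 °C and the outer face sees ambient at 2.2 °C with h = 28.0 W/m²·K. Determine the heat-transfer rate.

Series thermal resistances, inner to outer:
  R_borosilicate glass = L/(kA) = 0.00112/(1.25·5.79) = 1.547×10^-4 K/W
  R_conv,out = 1/(hA) = 1/(28.0·5.79) = 0.006168 K/W
ΣR = 1.547×10^-4 + 0.006168 = 0.006323 K/W
Q = ΔT/ΣR = (22.2 °C − 2.2 °C)/0.006323 = 3160 W

Q = 3.16 kW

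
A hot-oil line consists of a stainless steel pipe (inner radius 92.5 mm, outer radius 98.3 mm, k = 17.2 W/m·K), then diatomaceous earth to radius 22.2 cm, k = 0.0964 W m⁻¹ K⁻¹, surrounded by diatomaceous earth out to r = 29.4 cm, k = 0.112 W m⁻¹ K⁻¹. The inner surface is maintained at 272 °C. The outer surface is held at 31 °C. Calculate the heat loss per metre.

Series thermal resistances, inner to outer:
  R'_stainless steel = ln(0.0983/0.0925)/(2πk) = 0.06082/(2π·17.2) = 5.627×10^-4 m·K/W
  R'_diatomaceous earth = ln(0.222/0.0983)/(2πk) = 0.8147/(2π·0.0964) = 1.345 m·K/W
  R'_diatomaceous earth = ln(0.294/0.222)/(2πk) = 0.2809/(2π·0.112) = 0.3992 m·K/W
ΣR = 5.627×10^-4 + 1.345 + 0.3992 = 1.745 m·K/W
Q' = ΔT/ΣR = (272 °C − 31 °C)/1.745 = 138 W/m

Q' = 138 W/m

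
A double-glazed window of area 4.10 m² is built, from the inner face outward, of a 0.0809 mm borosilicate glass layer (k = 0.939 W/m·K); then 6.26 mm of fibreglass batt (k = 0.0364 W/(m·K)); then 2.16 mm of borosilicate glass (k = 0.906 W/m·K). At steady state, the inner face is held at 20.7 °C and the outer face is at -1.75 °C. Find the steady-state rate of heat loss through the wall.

Q = 528 W

Series thermal resistances, inner to outer:
  R_borosilicate glass = L/(kA) = 8.09×10^-5/(0.939·4.10) = 2.101×10^-5 K/W
  R_fibreglass batt = L/(kA) = 0.00626/(0.0364·4.10) = 0.04195 K/W
  R_borosilicate glass = L/(kA) = 0.00216/(0.906·4.10) = 5.815×10^-4 K/W
ΣR = 2.101×10^-5 + 0.04195 + 5.815×10^-4 = 0.04255 K/W
Q = ΔT/ΣR = (20.7 °C − -1.75 °C)/0.04255 = 528 W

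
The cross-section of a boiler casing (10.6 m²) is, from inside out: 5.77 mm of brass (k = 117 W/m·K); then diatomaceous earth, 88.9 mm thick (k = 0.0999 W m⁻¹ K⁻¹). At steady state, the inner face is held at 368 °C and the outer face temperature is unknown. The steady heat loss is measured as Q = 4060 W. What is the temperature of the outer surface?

T_out = 27.1 °C

Sum the resistances:
  R_brass = L/(kA) = 0.00577/(117·10.6) = 4.652×10^-6 K/W
  R_diatomaceous earth = L/(kA) = 0.0889/(0.0999·10.6) = 0.08395 K/W
ΣR = 0.08396 K/W
ΔT = Q·ΣR = 4060 × 0.08396 = 340.9 K
Heat flows outward, so T_out = T_in − ΔT = 368 − 340.9 = 27.1 °C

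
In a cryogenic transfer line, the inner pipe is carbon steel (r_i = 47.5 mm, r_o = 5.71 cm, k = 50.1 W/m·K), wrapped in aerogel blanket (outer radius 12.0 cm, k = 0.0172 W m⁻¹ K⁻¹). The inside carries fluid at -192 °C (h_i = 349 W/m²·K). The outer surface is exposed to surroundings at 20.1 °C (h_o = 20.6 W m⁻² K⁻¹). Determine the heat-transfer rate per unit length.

Q' = 30.5 W/m

Treat each layer as a resistance in series:
  R'_conv,in = 1/(2πr h) = 1/(2π·0.0475·349) = 0.009601 m·K/W
  R'_carbon steel = ln(0.0571/0.0475)/(2πk) = 0.1841/(2π·50.1) = 5.848×10^-4 m·K/W
  R'_aerogel blanket = ln(0.120/0.0571)/(2πk) = 0.7427/(2π·0.0172) = 6.872 m·K/W
  R'_conv,out = 1/(2πr h) = 1/(2π·0.120·20.6) = 0.06438 m·K/W
ΣR = 0.009601 + 5.848×10^-4 + 6.872 + 0.06438 = 6.947 m·K/W
Q' = ΔT/ΣR = (-192 °C − 20.1 °C)/6.947 = -30.5 W/m
(Negative Q' ⇒ heat flows inward; heat gain = 30.5 W/m.)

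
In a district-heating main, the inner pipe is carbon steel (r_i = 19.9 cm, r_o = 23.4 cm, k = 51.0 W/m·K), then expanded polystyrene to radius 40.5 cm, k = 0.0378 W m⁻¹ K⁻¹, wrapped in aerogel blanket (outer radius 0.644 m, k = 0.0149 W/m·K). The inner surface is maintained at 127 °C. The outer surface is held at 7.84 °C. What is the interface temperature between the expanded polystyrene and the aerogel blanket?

Treat each layer as a resistance in series:
  R'_carbon steel = ln(0.234/0.199)/(2πk) = 0.1620/(2π·51.0) = 5.056×10^-4 m·K/W
  R'_expanded polystyrene = ln(0.405/0.234)/(2πk) = 0.5486/(2π·0.0378) = 2.310 m·K/W
  R'_aerogel blanket = ln(0.644/0.405)/(2πk) = 0.4638/(2π·0.0149) = 4.954 m·K/W
ΣR = 5.056×10^-4 + 2.310 + 4.954 = 7.265 m·K/W
Q' = ΔT/ΣR = (127 °C − 7.84 °C)/7.265 = 16.40 W/m
From the inner boundary to the expanded polystyrene/aerogel blanket interface, ΣR_partial = 2.311 m·K/W.
T_interface = T_in − Q'·ΣR_partial = 127 °C − (16.40)(2.311) = 89.1 °C

T = 89.1 °C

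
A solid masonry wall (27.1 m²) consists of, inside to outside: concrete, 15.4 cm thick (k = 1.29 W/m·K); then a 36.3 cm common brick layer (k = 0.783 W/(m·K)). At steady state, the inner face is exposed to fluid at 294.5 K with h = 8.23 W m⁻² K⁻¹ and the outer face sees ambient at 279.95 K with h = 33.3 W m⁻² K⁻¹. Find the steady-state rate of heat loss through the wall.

Q = 537 W

Treat each layer as a resistance in series:
  R_conv,in = 1/(hA) = 1/(8.23·27.1) = 0.004484 K/W
  R_concrete = L/(kA) = 0.154/(1.29·27.1) = 0.004405 K/W
  R_common brick = L/(kA) = 0.363/(0.783·27.1) = 0.01711 K/W
  R_conv,out = 1/(hA) = 1/(33.3·27.1) = 0.001108 K/W
ΣR = 0.004484 + 0.004405 + 0.01711 + 0.001108 = 0.02711 K/W
Q = ΔT/ΣR = (294.5 K − 279.95 K)/0.02711 = 537 W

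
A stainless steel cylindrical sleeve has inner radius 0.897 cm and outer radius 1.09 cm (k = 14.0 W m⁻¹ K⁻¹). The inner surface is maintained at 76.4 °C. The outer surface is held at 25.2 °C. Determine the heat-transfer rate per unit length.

Q' = 2πk·ΔT/ln(r₂/r₁) = 2π × 14.0 × 51.2 / ln(0.0109/0.00897) = 23100 W/m

Q' = 23.1 kW/m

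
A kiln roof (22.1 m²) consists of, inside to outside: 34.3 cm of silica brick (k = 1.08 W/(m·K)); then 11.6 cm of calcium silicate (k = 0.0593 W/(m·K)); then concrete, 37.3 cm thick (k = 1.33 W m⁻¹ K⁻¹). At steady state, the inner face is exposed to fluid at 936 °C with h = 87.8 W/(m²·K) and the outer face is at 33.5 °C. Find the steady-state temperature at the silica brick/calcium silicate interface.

Treat each layer as a resistance in series:
  R_conv,in = 1/(hA) = 1/(87.8·22.1) = 5.154×10^-4 K/W
  R_silica brick = L/(kA) = 0.343/(1.08·22.1) = 0.01437 K/W
  R_calcium silicate = L/(kA) = 0.116/(0.0593·22.1) = 0.08851 K/W
  R_concrete = L/(kA) = 0.373/(1.33·22.1) = 0.01269 K/W
ΣR = 5.154×10^-4 + 0.01437 + 0.08851 + 0.01269 = 0.1161 K/W
Q = ΔT/ΣR = (936 °C − 33.5 °C)/0.1161 = 7773 W
From the inner boundary to the silica brick/calcium silicate interface, ΣR_partial = 0.01489 K/W.
T_interface = T_in − Q·ΣR_partial = 936 °C − (7773)(0.01489) = 820 °C

T = 820 °C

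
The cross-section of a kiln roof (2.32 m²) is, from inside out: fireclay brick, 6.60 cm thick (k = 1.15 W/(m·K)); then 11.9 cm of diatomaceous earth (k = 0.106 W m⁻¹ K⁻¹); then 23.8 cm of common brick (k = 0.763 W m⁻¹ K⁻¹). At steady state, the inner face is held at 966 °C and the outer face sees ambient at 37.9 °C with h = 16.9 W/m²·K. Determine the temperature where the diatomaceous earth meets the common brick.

T = 260 °C

Treat each layer as a resistance in series:
  R_fireclay brick = L/(kA) = 0.0660/(1.15·2.32) = 0.02474 K/W
  R_diatomaceous earth = L/(kA) = 0.119/(0.106·2.32) = 0.4839 K/W
  R_common brick = L/(kA) = 0.238/(0.763·2.32) = 0.1345 K/W
  R_conv,out = 1/(hA) = 1/(16.9·2.32) = 0.02550 K/W
ΣR = 0.02474 + 0.4839 + 0.1345 + 0.02550 = 0.6686 K/W
Q = ΔT/ΣR = (966 °C − 37.9 °C)/0.6686 = 1388 W
From the inner boundary to the diatomaceous earth/common brick interface, ΣR_partial = 0.5086 K/W.
T_interface = T_in − Q·ΣR_partial = 966 °C − (1388)(0.5086) = 260 °C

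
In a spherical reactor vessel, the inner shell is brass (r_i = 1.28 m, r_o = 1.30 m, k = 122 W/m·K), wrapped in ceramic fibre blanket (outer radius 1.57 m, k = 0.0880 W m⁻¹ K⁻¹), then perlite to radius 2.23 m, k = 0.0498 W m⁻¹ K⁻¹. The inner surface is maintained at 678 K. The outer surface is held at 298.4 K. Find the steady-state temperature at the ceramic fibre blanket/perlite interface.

T = 570 K

Resistance network (inner→outer):
  R_brass = (1/1.28 − 1/1.30)/(4πk) = 0.01202/(4π·122) = 7.840×10^-6 K/W
  R_ceramic fibre blanket = (1/1.30 − 1/1.57)/(4πk) = 0.1323/(4π·0.0880) = 0.1196 K/W
  R_perlite = (1/1.57 − 1/2.23)/(4πk) = 0.1885/(4π·0.0498) = 0.3012 K/W
ΣR = 7.840×10^-6 + 0.1196 + 0.3012 = 0.4208 K/W
Q = ΔT/ΣR = (678 K − 298.4 K)/0.4208 = 902.1 W
From the inner boundary to the ceramic fibre blanket/perlite interface, ΣR_partial = 0.1196 K/W.
T_interface = T_in − Q·ΣR_partial = 678 K − (902.1)(0.1196) = 570 K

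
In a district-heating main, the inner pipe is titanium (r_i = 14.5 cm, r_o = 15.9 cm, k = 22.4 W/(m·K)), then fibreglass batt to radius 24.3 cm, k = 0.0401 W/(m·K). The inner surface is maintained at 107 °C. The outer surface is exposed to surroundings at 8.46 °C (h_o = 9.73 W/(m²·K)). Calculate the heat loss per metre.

Q' = 56.3 W/m

Series thermal resistances, inner to outer:
  R'_titanium = ln(0.159/0.145)/(2πk) = 0.09217/(2π·22.4) = 6.549×10^-4 m·K/W
  R'_fibreglass batt = ln(0.243/0.159)/(2πk) = 0.4242/(2π·0.0401) = 1.683 m·K/W
  R'_conv,out = 1/(2πr h) = 1/(2π·0.243·9.73) = 0.06731 m·K/W
ΣR = 6.549×10^-4 + 1.683 + 0.06731 = 1.751 m·K/W
Q' = ΔT/ΣR = (107 °C − 8.46 °C)/1.751 = 56.3 W/m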